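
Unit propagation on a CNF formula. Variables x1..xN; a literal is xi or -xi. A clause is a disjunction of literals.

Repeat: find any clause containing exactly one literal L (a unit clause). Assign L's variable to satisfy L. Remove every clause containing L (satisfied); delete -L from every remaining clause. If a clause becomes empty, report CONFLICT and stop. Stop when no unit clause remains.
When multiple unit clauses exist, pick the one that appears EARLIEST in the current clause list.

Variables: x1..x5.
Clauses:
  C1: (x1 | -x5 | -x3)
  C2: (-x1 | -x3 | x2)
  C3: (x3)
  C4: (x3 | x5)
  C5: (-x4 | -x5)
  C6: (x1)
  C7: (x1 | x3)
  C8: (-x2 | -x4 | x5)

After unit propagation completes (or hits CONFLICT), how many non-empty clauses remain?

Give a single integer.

Answer: 2

Derivation:
unit clause [3] forces x3=T; simplify:
  drop -3 from [1, -5, -3] -> [1, -5]
  drop -3 from [-1, -3, 2] -> [-1, 2]
  satisfied 3 clause(s); 5 remain; assigned so far: [3]
unit clause [1] forces x1=T; simplify:
  drop -1 from [-1, 2] -> [2]
  satisfied 2 clause(s); 3 remain; assigned so far: [1, 3]
unit clause [2] forces x2=T; simplify:
  drop -2 from [-2, -4, 5] -> [-4, 5]
  satisfied 1 clause(s); 2 remain; assigned so far: [1, 2, 3]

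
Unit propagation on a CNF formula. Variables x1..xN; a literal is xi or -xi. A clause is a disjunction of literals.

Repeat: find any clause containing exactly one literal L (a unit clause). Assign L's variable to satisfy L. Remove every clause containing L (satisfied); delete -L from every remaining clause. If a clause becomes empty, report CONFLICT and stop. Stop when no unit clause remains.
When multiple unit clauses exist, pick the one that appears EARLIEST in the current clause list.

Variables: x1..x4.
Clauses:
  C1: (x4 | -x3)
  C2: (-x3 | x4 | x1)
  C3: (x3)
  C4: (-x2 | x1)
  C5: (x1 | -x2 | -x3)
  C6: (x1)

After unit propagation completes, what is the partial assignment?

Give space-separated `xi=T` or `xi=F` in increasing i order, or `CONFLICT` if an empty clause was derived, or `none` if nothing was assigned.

Answer: x1=T x3=T x4=T

Derivation:
unit clause [3] forces x3=T; simplify:
  drop -3 from [4, -3] -> [4]
  drop -3 from [-3, 4, 1] -> [4, 1]
  drop -3 from [1, -2, -3] -> [1, -2]
  satisfied 1 clause(s); 5 remain; assigned so far: [3]
unit clause [4] forces x4=T; simplify:
  satisfied 2 clause(s); 3 remain; assigned so far: [3, 4]
unit clause [1] forces x1=T; simplify:
  satisfied 3 clause(s); 0 remain; assigned so far: [1, 3, 4]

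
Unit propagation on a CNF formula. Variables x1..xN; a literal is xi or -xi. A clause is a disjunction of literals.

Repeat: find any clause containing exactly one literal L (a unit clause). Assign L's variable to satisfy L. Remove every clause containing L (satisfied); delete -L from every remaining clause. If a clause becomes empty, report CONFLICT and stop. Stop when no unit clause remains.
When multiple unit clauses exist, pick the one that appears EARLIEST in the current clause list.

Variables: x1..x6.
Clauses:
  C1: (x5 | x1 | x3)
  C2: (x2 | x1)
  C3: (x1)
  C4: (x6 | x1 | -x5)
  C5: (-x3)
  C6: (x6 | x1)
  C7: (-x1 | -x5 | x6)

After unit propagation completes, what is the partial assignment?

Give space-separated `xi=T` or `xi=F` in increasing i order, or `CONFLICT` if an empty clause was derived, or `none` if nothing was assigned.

Answer: x1=T x3=F

Derivation:
unit clause [1] forces x1=T; simplify:
  drop -1 from [-1, -5, 6] -> [-5, 6]
  satisfied 5 clause(s); 2 remain; assigned so far: [1]
unit clause [-3] forces x3=F; simplify:
  satisfied 1 clause(s); 1 remain; assigned so far: [1, 3]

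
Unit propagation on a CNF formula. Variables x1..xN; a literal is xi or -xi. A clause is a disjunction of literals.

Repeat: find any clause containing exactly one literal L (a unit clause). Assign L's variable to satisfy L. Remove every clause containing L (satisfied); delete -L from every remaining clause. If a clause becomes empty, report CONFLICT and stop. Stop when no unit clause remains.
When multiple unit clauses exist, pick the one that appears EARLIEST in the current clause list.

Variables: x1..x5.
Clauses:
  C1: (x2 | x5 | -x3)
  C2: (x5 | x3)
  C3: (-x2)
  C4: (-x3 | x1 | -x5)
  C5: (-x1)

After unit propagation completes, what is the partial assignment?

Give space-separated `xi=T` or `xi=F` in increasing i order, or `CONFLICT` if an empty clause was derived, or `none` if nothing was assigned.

Answer: x1=F x2=F

Derivation:
unit clause [-2] forces x2=F; simplify:
  drop 2 from [2, 5, -3] -> [5, -3]
  satisfied 1 clause(s); 4 remain; assigned so far: [2]
unit clause [-1] forces x1=F; simplify:
  drop 1 from [-3, 1, -5] -> [-3, -5]
  satisfied 1 clause(s); 3 remain; assigned so far: [1, 2]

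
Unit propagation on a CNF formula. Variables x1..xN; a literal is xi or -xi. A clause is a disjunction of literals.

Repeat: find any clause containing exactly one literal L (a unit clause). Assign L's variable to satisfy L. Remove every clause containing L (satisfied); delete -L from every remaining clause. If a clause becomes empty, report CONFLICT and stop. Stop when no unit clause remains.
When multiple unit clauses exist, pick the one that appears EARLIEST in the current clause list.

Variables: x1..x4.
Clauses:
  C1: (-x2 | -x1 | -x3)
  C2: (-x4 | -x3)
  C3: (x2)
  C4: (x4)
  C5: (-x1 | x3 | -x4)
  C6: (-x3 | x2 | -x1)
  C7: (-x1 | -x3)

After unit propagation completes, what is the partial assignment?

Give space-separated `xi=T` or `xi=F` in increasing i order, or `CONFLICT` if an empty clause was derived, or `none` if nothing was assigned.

unit clause [2] forces x2=T; simplify:
  drop -2 from [-2, -1, -3] -> [-1, -3]
  satisfied 2 clause(s); 5 remain; assigned so far: [2]
unit clause [4] forces x4=T; simplify:
  drop -4 from [-4, -3] -> [-3]
  drop -4 from [-1, 3, -4] -> [-1, 3]
  satisfied 1 clause(s); 4 remain; assigned so far: [2, 4]
unit clause [-3] forces x3=F; simplify:
  drop 3 from [-1, 3] -> [-1]
  satisfied 3 clause(s); 1 remain; assigned so far: [2, 3, 4]
unit clause [-1] forces x1=F; simplify:
  satisfied 1 clause(s); 0 remain; assigned so far: [1, 2, 3, 4]

Answer: x1=F x2=T x3=F x4=T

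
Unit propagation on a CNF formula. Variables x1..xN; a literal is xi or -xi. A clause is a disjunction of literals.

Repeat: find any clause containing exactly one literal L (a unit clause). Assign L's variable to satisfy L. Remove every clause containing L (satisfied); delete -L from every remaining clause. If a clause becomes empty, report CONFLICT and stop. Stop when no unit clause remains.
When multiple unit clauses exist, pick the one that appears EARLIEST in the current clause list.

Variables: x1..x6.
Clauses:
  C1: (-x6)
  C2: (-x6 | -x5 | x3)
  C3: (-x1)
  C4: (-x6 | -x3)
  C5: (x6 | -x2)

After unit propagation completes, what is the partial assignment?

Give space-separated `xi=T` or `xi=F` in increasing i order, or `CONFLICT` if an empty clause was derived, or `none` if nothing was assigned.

Answer: x1=F x2=F x6=F

Derivation:
unit clause [-6] forces x6=F; simplify:
  drop 6 from [6, -2] -> [-2]
  satisfied 3 clause(s); 2 remain; assigned so far: [6]
unit clause [-1] forces x1=F; simplify:
  satisfied 1 clause(s); 1 remain; assigned so far: [1, 6]
unit clause [-2] forces x2=F; simplify:
  satisfied 1 clause(s); 0 remain; assigned so far: [1, 2, 6]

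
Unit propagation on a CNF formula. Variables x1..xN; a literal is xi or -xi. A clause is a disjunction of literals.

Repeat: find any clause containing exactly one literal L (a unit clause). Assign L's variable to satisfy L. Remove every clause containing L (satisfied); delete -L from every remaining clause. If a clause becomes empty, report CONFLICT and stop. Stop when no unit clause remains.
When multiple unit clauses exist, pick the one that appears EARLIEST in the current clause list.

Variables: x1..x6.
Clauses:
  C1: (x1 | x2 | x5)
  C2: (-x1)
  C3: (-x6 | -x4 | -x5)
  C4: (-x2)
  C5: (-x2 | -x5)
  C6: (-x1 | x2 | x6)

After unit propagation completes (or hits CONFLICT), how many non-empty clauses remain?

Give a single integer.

unit clause [-1] forces x1=F; simplify:
  drop 1 from [1, 2, 5] -> [2, 5]
  satisfied 2 clause(s); 4 remain; assigned so far: [1]
unit clause [-2] forces x2=F; simplify:
  drop 2 from [2, 5] -> [5]
  satisfied 2 clause(s); 2 remain; assigned so far: [1, 2]
unit clause [5] forces x5=T; simplify:
  drop -5 from [-6, -4, -5] -> [-6, -4]
  satisfied 1 clause(s); 1 remain; assigned so far: [1, 2, 5]

Answer: 1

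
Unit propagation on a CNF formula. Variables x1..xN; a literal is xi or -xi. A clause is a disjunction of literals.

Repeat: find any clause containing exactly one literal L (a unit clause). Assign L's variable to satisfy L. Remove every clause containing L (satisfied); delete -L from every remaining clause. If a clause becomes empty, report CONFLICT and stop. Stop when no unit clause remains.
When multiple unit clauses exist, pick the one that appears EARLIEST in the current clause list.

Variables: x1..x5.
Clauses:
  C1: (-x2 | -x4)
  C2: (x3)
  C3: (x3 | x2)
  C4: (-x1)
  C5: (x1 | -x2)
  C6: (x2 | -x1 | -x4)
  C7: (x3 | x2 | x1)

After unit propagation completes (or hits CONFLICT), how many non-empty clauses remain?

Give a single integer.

unit clause [3] forces x3=T; simplify:
  satisfied 3 clause(s); 4 remain; assigned so far: [3]
unit clause [-1] forces x1=F; simplify:
  drop 1 from [1, -2] -> [-2]
  satisfied 2 clause(s); 2 remain; assigned so far: [1, 3]
unit clause [-2] forces x2=F; simplify:
  satisfied 2 clause(s); 0 remain; assigned so far: [1, 2, 3]

Answer: 0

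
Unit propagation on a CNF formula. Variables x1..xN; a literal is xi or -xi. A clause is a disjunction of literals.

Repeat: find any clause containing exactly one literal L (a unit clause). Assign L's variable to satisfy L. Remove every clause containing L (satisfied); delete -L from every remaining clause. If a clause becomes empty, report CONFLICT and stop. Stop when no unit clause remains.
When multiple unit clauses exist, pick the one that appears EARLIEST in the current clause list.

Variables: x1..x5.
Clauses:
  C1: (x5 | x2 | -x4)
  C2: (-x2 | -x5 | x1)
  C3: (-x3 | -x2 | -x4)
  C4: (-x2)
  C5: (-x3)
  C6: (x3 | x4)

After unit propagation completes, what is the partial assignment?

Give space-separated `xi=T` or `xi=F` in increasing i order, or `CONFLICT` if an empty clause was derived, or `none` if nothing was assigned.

unit clause [-2] forces x2=F; simplify:
  drop 2 from [5, 2, -4] -> [5, -4]
  satisfied 3 clause(s); 3 remain; assigned so far: [2]
unit clause [-3] forces x3=F; simplify:
  drop 3 from [3, 4] -> [4]
  satisfied 1 clause(s); 2 remain; assigned so far: [2, 3]
unit clause [4] forces x4=T; simplify:
  drop -4 from [5, -4] -> [5]
  satisfied 1 clause(s); 1 remain; assigned so far: [2, 3, 4]
unit clause [5] forces x5=T; simplify:
  satisfied 1 clause(s); 0 remain; assigned so far: [2, 3, 4, 5]

Answer: x2=F x3=F x4=T x5=T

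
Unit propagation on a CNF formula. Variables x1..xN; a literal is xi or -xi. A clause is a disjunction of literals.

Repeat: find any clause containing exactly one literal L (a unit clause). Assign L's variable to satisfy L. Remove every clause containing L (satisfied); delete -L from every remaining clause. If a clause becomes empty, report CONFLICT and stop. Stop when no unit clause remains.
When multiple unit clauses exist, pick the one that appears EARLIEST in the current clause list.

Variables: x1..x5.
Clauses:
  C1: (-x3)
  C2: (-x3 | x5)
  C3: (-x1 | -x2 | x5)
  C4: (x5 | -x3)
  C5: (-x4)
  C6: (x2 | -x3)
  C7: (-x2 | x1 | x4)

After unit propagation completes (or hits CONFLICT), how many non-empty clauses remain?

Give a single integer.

Answer: 2

Derivation:
unit clause [-3] forces x3=F; simplify:
  satisfied 4 clause(s); 3 remain; assigned so far: [3]
unit clause [-4] forces x4=F; simplify:
  drop 4 from [-2, 1, 4] -> [-2, 1]
  satisfied 1 clause(s); 2 remain; assigned so far: [3, 4]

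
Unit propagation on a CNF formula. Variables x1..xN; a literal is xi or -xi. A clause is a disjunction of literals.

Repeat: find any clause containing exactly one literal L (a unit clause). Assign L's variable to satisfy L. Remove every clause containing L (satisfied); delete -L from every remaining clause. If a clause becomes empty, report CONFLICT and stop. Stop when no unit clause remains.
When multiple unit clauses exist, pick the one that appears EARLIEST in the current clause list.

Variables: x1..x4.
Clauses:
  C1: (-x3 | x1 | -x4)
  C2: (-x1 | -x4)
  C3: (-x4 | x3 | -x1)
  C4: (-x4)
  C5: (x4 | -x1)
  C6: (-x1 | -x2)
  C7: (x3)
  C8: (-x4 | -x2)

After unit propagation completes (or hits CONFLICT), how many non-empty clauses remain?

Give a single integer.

unit clause [-4] forces x4=F; simplify:
  drop 4 from [4, -1] -> [-1]
  satisfied 5 clause(s); 3 remain; assigned so far: [4]
unit clause [-1] forces x1=F; simplify:
  satisfied 2 clause(s); 1 remain; assigned so far: [1, 4]
unit clause [3] forces x3=T; simplify:
  satisfied 1 clause(s); 0 remain; assigned so far: [1, 3, 4]

Answer: 0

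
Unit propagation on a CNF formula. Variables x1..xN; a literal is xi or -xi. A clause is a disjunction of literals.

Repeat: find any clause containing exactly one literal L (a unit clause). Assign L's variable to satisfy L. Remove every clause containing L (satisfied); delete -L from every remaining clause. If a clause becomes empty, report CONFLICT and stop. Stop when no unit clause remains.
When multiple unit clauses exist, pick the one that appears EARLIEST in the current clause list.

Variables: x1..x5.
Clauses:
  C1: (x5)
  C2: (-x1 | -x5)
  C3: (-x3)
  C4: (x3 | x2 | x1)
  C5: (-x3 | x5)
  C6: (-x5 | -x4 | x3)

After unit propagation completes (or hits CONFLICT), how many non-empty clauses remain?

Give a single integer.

unit clause [5] forces x5=T; simplify:
  drop -5 from [-1, -5] -> [-1]
  drop -5 from [-5, -4, 3] -> [-4, 3]
  satisfied 2 clause(s); 4 remain; assigned so far: [5]
unit clause [-1] forces x1=F; simplify:
  drop 1 from [3, 2, 1] -> [3, 2]
  satisfied 1 clause(s); 3 remain; assigned so far: [1, 5]
unit clause [-3] forces x3=F; simplify:
  drop 3 from [3, 2] -> [2]
  drop 3 from [-4, 3] -> [-4]
  satisfied 1 clause(s); 2 remain; assigned so far: [1, 3, 5]
unit clause [2] forces x2=T; simplify:
  satisfied 1 clause(s); 1 remain; assigned so far: [1, 2, 3, 5]
unit clause [-4] forces x4=F; simplify:
  satisfied 1 clause(s); 0 remain; assigned so far: [1, 2, 3, 4, 5]

Answer: 0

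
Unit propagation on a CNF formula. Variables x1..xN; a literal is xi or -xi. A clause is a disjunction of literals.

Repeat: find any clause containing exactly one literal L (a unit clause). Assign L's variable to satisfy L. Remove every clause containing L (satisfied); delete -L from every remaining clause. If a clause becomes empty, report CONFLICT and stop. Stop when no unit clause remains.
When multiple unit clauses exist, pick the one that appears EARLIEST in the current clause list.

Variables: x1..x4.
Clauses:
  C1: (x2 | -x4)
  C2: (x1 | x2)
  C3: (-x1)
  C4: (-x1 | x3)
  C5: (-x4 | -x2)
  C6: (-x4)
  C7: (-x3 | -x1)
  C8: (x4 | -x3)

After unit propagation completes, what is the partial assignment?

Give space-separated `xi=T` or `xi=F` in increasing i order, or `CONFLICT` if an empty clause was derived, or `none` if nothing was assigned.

unit clause [-1] forces x1=F; simplify:
  drop 1 from [1, 2] -> [2]
  satisfied 3 clause(s); 5 remain; assigned so far: [1]
unit clause [2] forces x2=T; simplify:
  drop -2 from [-4, -2] -> [-4]
  satisfied 2 clause(s); 3 remain; assigned so far: [1, 2]
unit clause [-4] forces x4=F; simplify:
  drop 4 from [4, -3] -> [-3]
  satisfied 2 clause(s); 1 remain; assigned so far: [1, 2, 4]
unit clause [-3] forces x3=F; simplify:
  satisfied 1 clause(s); 0 remain; assigned so far: [1, 2, 3, 4]

Answer: x1=F x2=T x3=F x4=F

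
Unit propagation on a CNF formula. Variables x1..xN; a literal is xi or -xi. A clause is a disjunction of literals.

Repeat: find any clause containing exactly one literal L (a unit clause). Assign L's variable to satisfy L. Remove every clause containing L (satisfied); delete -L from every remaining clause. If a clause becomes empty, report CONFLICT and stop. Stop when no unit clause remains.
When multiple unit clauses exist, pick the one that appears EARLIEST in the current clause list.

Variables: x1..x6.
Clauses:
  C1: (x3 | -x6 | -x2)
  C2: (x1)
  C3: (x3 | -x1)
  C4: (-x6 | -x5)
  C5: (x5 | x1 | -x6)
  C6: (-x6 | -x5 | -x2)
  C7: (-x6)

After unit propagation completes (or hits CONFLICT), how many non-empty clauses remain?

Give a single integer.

Answer: 0

Derivation:
unit clause [1] forces x1=T; simplify:
  drop -1 from [3, -1] -> [3]
  satisfied 2 clause(s); 5 remain; assigned so far: [1]
unit clause [3] forces x3=T; simplify:
  satisfied 2 clause(s); 3 remain; assigned so far: [1, 3]
unit clause [-6] forces x6=F; simplify:
  satisfied 3 clause(s); 0 remain; assigned so far: [1, 3, 6]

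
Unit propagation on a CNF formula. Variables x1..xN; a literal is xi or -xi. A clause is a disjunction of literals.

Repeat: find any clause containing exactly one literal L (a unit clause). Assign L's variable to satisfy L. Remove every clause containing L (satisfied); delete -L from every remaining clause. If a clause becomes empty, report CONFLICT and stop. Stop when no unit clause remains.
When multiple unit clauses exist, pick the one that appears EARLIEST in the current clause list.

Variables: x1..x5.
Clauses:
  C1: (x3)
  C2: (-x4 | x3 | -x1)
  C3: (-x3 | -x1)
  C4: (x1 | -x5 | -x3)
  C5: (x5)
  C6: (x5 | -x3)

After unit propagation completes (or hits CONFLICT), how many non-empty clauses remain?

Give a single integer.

Answer: 0

Derivation:
unit clause [3] forces x3=T; simplify:
  drop -3 from [-3, -1] -> [-1]
  drop -3 from [1, -5, -3] -> [1, -5]
  drop -3 from [5, -3] -> [5]
  satisfied 2 clause(s); 4 remain; assigned so far: [3]
unit clause [-1] forces x1=F; simplify:
  drop 1 from [1, -5] -> [-5]
  satisfied 1 clause(s); 3 remain; assigned so far: [1, 3]
unit clause [-5] forces x5=F; simplify:
  drop 5 from [5] -> [] (empty!)
  drop 5 from [5] -> [] (empty!)
  satisfied 1 clause(s); 2 remain; assigned so far: [1, 3, 5]
CONFLICT (empty clause)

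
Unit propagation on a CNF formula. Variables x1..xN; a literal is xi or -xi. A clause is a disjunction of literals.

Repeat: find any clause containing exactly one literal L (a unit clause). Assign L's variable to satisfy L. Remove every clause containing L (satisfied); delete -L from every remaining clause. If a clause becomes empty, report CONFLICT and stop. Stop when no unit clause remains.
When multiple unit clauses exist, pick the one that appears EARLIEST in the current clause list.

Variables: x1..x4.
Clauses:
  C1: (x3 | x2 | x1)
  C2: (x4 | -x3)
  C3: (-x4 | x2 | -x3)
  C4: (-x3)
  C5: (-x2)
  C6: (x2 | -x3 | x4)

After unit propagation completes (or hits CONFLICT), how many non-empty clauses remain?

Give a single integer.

unit clause [-3] forces x3=F; simplify:
  drop 3 from [3, 2, 1] -> [2, 1]
  satisfied 4 clause(s); 2 remain; assigned so far: [3]
unit clause [-2] forces x2=F; simplify:
  drop 2 from [2, 1] -> [1]
  satisfied 1 clause(s); 1 remain; assigned so far: [2, 3]
unit clause [1] forces x1=T; simplify:
  satisfied 1 clause(s); 0 remain; assigned so far: [1, 2, 3]

Answer: 0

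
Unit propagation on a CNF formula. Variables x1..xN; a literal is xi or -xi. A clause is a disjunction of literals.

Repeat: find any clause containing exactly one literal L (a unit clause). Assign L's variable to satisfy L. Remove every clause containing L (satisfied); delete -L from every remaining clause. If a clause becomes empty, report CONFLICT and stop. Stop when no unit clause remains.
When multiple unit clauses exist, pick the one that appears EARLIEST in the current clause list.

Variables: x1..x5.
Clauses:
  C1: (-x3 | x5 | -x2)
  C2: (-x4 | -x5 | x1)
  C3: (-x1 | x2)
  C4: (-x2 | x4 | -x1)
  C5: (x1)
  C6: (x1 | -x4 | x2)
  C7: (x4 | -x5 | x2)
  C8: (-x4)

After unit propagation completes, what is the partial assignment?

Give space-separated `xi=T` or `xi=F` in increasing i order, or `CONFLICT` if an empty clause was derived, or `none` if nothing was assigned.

unit clause [1] forces x1=T; simplify:
  drop -1 from [-1, 2] -> [2]
  drop -1 from [-2, 4, -1] -> [-2, 4]
  satisfied 3 clause(s); 5 remain; assigned so far: [1]
unit clause [2] forces x2=T; simplify:
  drop -2 from [-3, 5, -2] -> [-3, 5]
  drop -2 from [-2, 4] -> [4]
  satisfied 2 clause(s); 3 remain; assigned so far: [1, 2]
unit clause [4] forces x4=T; simplify:
  drop -4 from [-4] -> [] (empty!)
  satisfied 1 clause(s); 2 remain; assigned so far: [1, 2, 4]
CONFLICT (empty clause)

Answer: CONFLICT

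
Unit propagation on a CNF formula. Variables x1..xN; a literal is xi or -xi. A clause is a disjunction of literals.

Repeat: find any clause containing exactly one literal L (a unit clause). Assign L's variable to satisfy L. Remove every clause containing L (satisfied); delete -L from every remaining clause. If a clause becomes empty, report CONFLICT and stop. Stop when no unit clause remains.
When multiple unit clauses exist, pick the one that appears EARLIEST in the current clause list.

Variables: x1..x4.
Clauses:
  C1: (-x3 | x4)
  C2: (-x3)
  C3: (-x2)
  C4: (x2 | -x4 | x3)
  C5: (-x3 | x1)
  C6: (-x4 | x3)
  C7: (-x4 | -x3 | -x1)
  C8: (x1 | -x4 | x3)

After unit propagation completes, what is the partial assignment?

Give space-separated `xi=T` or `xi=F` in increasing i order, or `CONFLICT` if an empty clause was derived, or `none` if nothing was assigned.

Answer: x2=F x3=F x4=F

Derivation:
unit clause [-3] forces x3=F; simplify:
  drop 3 from [2, -4, 3] -> [2, -4]
  drop 3 from [-4, 3] -> [-4]
  drop 3 from [1, -4, 3] -> [1, -4]
  satisfied 4 clause(s); 4 remain; assigned so far: [3]
unit clause [-2] forces x2=F; simplify:
  drop 2 from [2, -4] -> [-4]
  satisfied 1 clause(s); 3 remain; assigned so far: [2, 3]
unit clause [-4] forces x4=F; simplify:
  satisfied 3 clause(s); 0 remain; assigned so far: [2, 3, 4]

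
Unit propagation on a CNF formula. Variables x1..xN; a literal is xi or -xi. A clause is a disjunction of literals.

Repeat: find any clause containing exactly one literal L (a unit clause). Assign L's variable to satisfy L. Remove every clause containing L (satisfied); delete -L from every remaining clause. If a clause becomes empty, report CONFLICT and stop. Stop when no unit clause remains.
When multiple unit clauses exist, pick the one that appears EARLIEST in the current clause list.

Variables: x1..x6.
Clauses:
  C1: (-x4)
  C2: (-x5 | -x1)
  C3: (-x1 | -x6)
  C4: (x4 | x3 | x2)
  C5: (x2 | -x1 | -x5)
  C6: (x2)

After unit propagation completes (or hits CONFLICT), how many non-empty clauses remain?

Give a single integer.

Answer: 2

Derivation:
unit clause [-4] forces x4=F; simplify:
  drop 4 from [4, 3, 2] -> [3, 2]
  satisfied 1 clause(s); 5 remain; assigned so far: [4]
unit clause [2] forces x2=T; simplify:
  satisfied 3 clause(s); 2 remain; assigned so far: [2, 4]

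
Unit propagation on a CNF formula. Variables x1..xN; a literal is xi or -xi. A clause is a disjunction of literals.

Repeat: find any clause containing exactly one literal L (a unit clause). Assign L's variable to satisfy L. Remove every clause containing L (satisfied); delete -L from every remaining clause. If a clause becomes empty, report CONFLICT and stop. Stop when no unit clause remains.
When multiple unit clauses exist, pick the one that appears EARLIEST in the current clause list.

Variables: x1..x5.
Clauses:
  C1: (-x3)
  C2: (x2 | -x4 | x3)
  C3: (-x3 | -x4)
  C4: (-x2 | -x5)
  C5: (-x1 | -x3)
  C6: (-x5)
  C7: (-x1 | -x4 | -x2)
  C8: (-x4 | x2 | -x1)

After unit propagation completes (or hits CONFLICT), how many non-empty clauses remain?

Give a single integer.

unit clause [-3] forces x3=F; simplify:
  drop 3 from [2, -4, 3] -> [2, -4]
  satisfied 3 clause(s); 5 remain; assigned so far: [3]
unit clause [-5] forces x5=F; simplify:
  satisfied 2 clause(s); 3 remain; assigned so far: [3, 5]

Answer: 3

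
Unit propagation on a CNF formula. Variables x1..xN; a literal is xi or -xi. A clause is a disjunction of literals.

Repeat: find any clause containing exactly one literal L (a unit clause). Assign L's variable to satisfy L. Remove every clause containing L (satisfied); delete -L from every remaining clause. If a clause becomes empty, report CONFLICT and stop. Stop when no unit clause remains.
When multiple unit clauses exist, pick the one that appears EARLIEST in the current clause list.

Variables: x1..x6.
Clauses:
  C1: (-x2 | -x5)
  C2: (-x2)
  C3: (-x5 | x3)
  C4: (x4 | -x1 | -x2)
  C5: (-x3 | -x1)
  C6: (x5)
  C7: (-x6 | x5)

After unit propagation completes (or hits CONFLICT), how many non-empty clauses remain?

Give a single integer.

Answer: 0

Derivation:
unit clause [-2] forces x2=F; simplify:
  satisfied 3 clause(s); 4 remain; assigned so far: [2]
unit clause [5] forces x5=T; simplify:
  drop -5 from [-5, 3] -> [3]
  satisfied 2 clause(s); 2 remain; assigned so far: [2, 5]
unit clause [3] forces x3=T; simplify:
  drop -3 from [-3, -1] -> [-1]
  satisfied 1 clause(s); 1 remain; assigned so far: [2, 3, 5]
unit clause [-1] forces x1=F; simplify:
  satisfied 1 clause(s); 0 remain; assigned so far: [1, 2, 3, 5]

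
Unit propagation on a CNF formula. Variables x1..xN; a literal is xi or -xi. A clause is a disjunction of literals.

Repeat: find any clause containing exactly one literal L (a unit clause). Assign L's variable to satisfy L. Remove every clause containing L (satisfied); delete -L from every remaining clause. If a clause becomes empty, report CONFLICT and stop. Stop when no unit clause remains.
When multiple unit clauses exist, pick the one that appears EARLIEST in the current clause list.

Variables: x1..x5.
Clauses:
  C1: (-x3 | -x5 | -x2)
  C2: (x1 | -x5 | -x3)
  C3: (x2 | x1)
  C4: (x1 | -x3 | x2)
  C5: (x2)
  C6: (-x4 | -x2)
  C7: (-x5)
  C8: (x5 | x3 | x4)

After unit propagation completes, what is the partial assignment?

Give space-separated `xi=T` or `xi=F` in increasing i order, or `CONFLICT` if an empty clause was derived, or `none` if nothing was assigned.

unit clause [2] forces x2=T; simplify:
  drop -2 from [-3, -5, -2] -> [-3, -5]
  drop -2 from [-4, -2] -> [-4]
  satisfied 3 clause(s); 5 remain; assigned so far: [2]
unit clause [-4] forces x4=F; simplify:
  drop 4 from [5, 3, 4] -> [5, 3]
  satisfied 1 clause(s); 4 remain; assigned so far: [2, 4]
unit clause [-5] forces x5=F; simplify:
  drop 5 from [5, 3] -> [3]
  satisfied 3 clause(s); 1 remain; assigned so far: [2, 4, 5]
unit clause [3] forces x3=T; simplify:
  satisfied 1 clause(s); 0 remain; assigned so far: [2, 3, 4, 5]

Answer: x2=T x3=T x4=F x5=F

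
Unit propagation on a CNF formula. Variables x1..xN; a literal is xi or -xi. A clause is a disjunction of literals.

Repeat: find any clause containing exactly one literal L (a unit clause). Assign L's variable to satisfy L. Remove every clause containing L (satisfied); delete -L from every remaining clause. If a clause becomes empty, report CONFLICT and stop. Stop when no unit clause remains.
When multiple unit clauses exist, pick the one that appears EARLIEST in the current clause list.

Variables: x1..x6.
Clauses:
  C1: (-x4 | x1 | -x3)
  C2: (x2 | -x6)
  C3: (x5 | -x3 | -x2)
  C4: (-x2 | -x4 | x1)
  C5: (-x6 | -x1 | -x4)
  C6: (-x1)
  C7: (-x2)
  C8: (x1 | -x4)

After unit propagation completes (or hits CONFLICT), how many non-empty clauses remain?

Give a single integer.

unit clause [-1] forces x1=F; simplify:
  drop 1 from [-4, 1, -3] -> [-4, -3]
  drop 1 from [-2, -4, 1] -> [-2, -4]
  drop 1 from [1, -4] -> [-4]
  satisfied 2 clause(s); 6 remain; assigned so far: [1]
unit clause [-2] forces x2=F; simplify:
  drop 2 from [2, -6] -> [-6]
  satisfied 3 clause(s); 3 remain; assigned so far: [1, 2]
unit clause [-6] forces x6=F; simplify:
  satisfied 1 clause(s); 2 remain; assigned so far: [1, 2, 6]
unit clause [-4] forces x4=F; simplify:
  satisfied 2 clause(s); 0 remain; assigned so far: [1, 2, 4, 6]

Answer: 0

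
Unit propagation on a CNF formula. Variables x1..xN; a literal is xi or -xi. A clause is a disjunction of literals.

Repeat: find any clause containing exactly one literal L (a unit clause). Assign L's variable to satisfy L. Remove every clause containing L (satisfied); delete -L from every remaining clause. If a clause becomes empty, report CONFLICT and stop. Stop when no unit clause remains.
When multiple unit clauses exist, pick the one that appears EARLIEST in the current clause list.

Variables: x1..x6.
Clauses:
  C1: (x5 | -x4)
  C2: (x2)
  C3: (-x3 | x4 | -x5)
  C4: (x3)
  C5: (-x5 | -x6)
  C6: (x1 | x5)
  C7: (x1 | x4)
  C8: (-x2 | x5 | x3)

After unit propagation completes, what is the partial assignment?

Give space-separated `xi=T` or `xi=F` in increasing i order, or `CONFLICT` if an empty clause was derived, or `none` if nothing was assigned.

unit clause [2] forces x2=T; simplify:
  drop -2 from [-2, 5, 3] -> [5, 3]
  satisfied 1 clause(s); 7 remain; assigned so far: [2]
unit clause [3] forces x3=T; simplify:
  drop -3 from [-3, 4, -5] -> [4, -5]
  satisfied 2 clause(s); 5 remain; assigned so far: [2, 3]

Answer: x2=T x3=T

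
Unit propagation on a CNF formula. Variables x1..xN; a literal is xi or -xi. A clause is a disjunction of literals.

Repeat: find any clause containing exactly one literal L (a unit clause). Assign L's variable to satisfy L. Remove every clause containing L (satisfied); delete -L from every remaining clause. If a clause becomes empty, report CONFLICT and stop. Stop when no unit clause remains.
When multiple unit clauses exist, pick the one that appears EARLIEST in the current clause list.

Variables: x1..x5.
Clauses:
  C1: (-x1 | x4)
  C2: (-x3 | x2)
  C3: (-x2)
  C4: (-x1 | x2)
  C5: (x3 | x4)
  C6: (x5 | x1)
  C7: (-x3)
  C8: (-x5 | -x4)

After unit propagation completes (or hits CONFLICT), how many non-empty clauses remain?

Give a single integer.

unit clause [-2] forces x2=F; simplify:
  drop 2 from [-3, 2] -> [-3]
  drop 2 from [-1, 2] -> [-1]
  satisfied 1 clause(s); 7 remain; assigned so far: [2]
unit clause [-3] forces x3=F; simplify:
  drop 3 from [3, 4] -> [4]
  satisfied 2 clause(s); 5 remain; assigned so far: [2, 3]
unit clause [-1] forces x1=F; simplify:
  drop 1 from [5, 1] -> [5]
  satisfied 2 clause(s); 3 remain; assigned so far: [1, 2, 3]
unit clause [4] forces x4=T; simplify:
  drop -4 from [-5, -4] -> [-5]
  satisfied 1 clause(s); 2 remain; assigned so far: [1, 2, 3, 4]
unit clause [5] forces x5=T; simplify:
  drop -5 from [-5] -> [] (empty!)
  satisfied 1 clause(s); 1 remain; assigned so far: [1, 2, 3, 4, 5]
CONFLICT (empty clause)

Answer: 0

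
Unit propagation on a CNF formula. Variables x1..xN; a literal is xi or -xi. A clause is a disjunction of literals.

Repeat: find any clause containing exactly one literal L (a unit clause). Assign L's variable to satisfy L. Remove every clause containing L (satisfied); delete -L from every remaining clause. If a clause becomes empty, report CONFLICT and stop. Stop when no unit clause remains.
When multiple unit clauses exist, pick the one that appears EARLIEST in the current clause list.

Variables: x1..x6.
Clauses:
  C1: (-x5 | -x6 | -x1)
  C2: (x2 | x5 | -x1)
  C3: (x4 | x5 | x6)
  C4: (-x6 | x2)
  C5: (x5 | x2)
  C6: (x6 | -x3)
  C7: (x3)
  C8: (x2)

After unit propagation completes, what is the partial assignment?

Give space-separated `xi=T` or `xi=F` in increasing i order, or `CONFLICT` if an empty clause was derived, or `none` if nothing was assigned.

unit clause [3] forces x3=T; simplify:
  drop -3 from [6, -3] -> [6]
  satisfied 1 clause(s); 7 remain; assigned so far: [3]
unit clause [6] forces x6=T; simplify:
  drop -6 from [-5, -6, -1] -> [-5, -1]
  drop -6 from [-6, 2] -> [2]
  satisfied 2 clause(s); 5 remain; assigned so far: [3, 6]
unit clause [2] forces x2=T; simplify:
  satisfied 4 clause(s); 1 remain; assigned so far: [2, 3, 6]

Answer: x2=T x3=T x6=T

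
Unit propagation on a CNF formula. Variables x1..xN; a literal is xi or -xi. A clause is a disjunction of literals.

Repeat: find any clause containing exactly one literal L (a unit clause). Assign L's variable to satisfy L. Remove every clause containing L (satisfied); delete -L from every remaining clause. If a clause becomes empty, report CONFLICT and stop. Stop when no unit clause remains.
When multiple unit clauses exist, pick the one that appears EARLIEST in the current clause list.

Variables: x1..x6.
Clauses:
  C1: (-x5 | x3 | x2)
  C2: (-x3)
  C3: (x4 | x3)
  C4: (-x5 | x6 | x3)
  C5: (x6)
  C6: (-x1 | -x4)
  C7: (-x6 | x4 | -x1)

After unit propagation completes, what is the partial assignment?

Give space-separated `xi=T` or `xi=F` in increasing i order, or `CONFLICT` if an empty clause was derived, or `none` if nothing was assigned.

unit clause [-3] forces x3=F; simplify:
  drop 3 from [-5, 3, 2] -> [-5, 2]
  drop 3 from [4, 3] -> [4]
  drop 3 from [-5, 6, 3] -> [-5, 6]
  satisfied 1 clause(s); 6 remain; assigned so far: [3]
unit clause [4] forces x4=T; simplify:
  drop -4 from [-1, -4] -> [-1]
  satisfied 2 clause(s); 4 remain; assigned so far: [3, 4]
unit clause [6] forces x6=T; simplify:
  satisfied 2 clause(s); 2 remain; assigned so far: [3, 4, 6]
unit clause [-1] forces x1=F; simplify:
  satisfied 1 clause(s); 1 remain; assigned so far: [1, 3, 4, 6]

Answer: x1=F x3=F x4=T x6=T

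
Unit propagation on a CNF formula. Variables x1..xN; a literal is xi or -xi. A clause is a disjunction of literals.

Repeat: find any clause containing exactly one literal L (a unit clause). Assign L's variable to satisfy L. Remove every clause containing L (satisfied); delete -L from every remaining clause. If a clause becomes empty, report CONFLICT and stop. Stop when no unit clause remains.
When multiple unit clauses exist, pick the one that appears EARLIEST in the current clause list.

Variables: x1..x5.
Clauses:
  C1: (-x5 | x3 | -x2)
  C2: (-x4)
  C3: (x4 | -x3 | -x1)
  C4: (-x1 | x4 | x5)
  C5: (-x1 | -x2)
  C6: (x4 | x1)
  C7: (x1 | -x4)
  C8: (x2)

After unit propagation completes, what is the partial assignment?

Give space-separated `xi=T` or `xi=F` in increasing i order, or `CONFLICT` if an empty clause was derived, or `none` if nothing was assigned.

Answer: CONFLICT

Derivation:
unit clause [-4] forces x4=F; simplify:
  drop 4 from [4, -3, -1] -> [-3, -1]
  drop 4 from [-1, 4, 5] -> [-1, 5]
  drop 4 from [4, 1] -> [1]
  satisfied 2 clause(s); 6 remain; assigned so far: [4]
unit clause [1] forces x1=T; simplify:
  drop -1 from [-3, -1] -> [-3]
  drop -1 from [-1, 5] -> [5]
  drop -1 from [-1, -2] -> [-2]
  satisfied 1 clause(s); 5 remain; assigned so far: [1, 4]
unit clause [-3] forces x3=F; simplify:
  drop 3 from [-5, 3, -2] -> [-5, -2]
  satisfied 1 clause(s); 4 remain; assigned so far: [1, 3, 4]
unit clause [5] forces x5=T; simplify:
  drop -5 from [-5, -2] -> [-2]
  satisfied 1 clause(s); 3 remain; assigned so far: [1, 3, 4, 5]
unit clause [-2] forces x2=F; simplify:
  drop 2 from [2] -> [] (empty!)
  satisfied 2 clause(s); 1 remain; assigned so far: [1, 2, 3, 4, 5]
CONFLICT (empty clause)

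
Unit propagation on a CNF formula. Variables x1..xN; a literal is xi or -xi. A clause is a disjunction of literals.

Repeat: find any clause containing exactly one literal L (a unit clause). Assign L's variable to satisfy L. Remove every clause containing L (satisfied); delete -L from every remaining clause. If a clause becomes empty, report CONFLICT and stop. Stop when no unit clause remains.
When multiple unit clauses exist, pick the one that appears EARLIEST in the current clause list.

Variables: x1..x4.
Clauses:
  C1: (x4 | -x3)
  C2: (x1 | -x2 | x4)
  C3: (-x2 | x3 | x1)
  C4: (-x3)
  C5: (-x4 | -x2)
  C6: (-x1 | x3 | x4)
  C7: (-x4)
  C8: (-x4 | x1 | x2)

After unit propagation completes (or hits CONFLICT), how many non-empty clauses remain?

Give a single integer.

Answer: 0

Derivation:
unit clause [-3] forces x3=F; simplify:
  drop 3 from [-2, 3, 1] -> [-2, 1]
  drop 3 from [-1, 3, 4] -> [-1, 4]
  satisfied 2 clause(s); 6 remain; assigned so far: [3]
unit clause [-4] forces x4=F; simplify:
  drop 4 from [1, -2, 4] -> [1, -2]
  drop 4 from [-1, 4] -> [-1]
  satisfied 3 clause(s); 3 remain; assigned so far: [3, 4]
unit clause [-1] forces x1=F; simplify:
  drop 1 from [1, -2] -> [-2]
  drop 1 from [-2, 1] -> [-2]
  satisfied 1 clause(s); 2 remain; assigned so far: [1, 3, 4]
unit clause [-2] forces x2=F; simplify:
  satisfied 2 clause(s); 0 remain; assigned so far: [1, 2, 3, 4]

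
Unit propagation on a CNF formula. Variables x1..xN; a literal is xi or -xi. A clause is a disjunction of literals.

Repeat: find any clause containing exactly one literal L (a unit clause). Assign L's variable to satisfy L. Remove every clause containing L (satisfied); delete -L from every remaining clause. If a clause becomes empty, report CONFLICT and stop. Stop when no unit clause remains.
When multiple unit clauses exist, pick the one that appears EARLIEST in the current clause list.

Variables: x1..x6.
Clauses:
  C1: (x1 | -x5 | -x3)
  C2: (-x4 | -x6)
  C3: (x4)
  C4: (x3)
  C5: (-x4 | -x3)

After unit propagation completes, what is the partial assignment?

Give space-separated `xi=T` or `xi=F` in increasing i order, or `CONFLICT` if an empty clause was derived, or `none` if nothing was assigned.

Answer: CONFLICT

Derivation:
unit clause [4] forces x4=T; simplify:
  drop -4 from [-4, -6] -> [-6]
  drop -4 from [-4, -3] -> [-3]
  satisfied 1 clause(s); 4 remain; assigned so far: [4]
unit clause [-6] forces x6=F; simplify:
  satisfied 1 clause(s); 3 remain; assigned so far: [4, 6]
unit clause [3] forces x3=T; simplify:
  drop -3 from [1, -5, -3] -> [1, -5]
  drop -3 from [-3] -> [] (empty!)
  satisfied 1 clause(s); 2 remain; assigned so far: [3, 4, 6]
CONFLICT (empty clause)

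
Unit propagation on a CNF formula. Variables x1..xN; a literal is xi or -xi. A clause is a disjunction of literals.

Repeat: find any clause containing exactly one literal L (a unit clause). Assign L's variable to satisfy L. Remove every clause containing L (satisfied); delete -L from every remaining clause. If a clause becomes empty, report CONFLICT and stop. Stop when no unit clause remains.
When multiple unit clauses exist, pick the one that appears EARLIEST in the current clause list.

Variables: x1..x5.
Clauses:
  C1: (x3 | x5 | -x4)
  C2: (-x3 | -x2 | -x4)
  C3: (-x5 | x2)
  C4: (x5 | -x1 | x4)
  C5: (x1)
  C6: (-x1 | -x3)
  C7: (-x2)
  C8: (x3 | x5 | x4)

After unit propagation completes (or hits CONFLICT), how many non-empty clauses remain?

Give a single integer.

unit clause [1] forces x1=T; simplify:
  drop -1 from [5, -1, 4] -> [5, 4]
  drop -1 from [-1, -3] -> [-3]
  satisfied 1 clause(s); 7 remain; assigned so far: [1]
unit clause [-3] forces x3=F; simplify:
  drop 3 from [3, 5, -4] -> [5, -4]
  drop 3 from [3, 5, 4] -> [5, 4]
  satisfied 2 clause(s); 5 remain; assigned so far: [1, 3]
unit clause [-2] forces x2=F; simplify:
  drop 2 from [-5, 2] -> [-5]
  satisfied 1 clause(s); 4 remain; assigned so far: [1, 2, 3]
unit clause [-5] forces x5=F; simplify:
  drop 5 from [5, -4] -> [-4]
  drop 5 from [5, 4] -> [4]
  drop 5 from [5, 4] -> [4]
  satisfied 1 clause(s); 3 remain; assigned so far: [1, 2, 3, 5]
unit clause [-4] forces x4=F; simplify:
  drop 4 from [4] -> [] (empty!)
  drop 4 from [4] -> [] (empty!)
  satisfied 1 clause(s); 2 remain; assigned so far: [1, 2, 3, 4, 5]
CONFLICT (empty clause)

Answer: 0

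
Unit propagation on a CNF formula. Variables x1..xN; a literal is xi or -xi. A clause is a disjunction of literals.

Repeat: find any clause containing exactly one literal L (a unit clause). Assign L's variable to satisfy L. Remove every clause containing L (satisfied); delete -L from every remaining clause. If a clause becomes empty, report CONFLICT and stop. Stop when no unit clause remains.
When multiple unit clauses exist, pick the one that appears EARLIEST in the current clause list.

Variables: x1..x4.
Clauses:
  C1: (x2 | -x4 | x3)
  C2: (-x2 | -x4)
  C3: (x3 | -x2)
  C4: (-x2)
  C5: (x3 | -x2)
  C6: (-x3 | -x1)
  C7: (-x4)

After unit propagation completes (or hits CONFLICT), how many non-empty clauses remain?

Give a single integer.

Answer: 1

Derivation:
unit clause [-2] forces x2=F; simplify:
  drop 2 from [2, -4, 3] -> [-4, 3]
  satisfied 4 clause(s); 3 remain; assigned so far: [2]
unit clause [-4] forces x4=F; simplify:
  satisfied 2 clause(s); 1 remain; assigned so far: [2, 4]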